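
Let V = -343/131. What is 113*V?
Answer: -38759/131 ≈ -295.87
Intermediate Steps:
V = -343/131 (V = -343*1/131 = -343/131 ≈ -2.6183)
113*V = 113*(-343/131) = -38759/131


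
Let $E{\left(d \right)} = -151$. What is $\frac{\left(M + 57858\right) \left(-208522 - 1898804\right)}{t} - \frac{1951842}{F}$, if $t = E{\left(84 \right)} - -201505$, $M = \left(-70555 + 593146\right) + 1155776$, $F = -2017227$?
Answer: $- \frac{11082002683071927}{609874963} \approx -1.8171 \cdot 10^{7}$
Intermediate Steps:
$M = 1678367$ ($M = 522591 + 1155776 = 1678367$)
$t = 201354$ ($t = -151 - -201505 = -151 + 201505 = 201354$)
$\frac{\left(M + 57858\right) \left(-208522 - 1898804\right)}{t} - \frac{1951842}{F} = \frac{\left(1678367 + 57858\right) \left(-208522 - 1898804\right)}{201354} - \frac{1951842}{-2017227} = 1736225 \left(-2107326\right) \frac{1}{201354} - - \frac{650614}{672409} = \left(-3658792084350\right) \frac{1}{201354} + \frac{650614}{672409} = - \frac{16481045425}{907} + \frac{650614}{672409} = - \frac{11082002683071927}{609874963}$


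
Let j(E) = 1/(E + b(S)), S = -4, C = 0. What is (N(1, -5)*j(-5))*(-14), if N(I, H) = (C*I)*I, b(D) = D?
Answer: 0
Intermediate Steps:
j(E) = 1/(-4 + E) (j(E) = 1/(E - 4) = 1/(-4 + E))
N(I, H) = 0 (N(I, H) = (0*I)*I = 0*I = 0)
(N(1, -5)*j(-5))*(-14) = (0/(-4 - 5))*(-14) = (0/(-9))*(-14) = (0*(-1/9))*(-14) = 0*(-14) = 0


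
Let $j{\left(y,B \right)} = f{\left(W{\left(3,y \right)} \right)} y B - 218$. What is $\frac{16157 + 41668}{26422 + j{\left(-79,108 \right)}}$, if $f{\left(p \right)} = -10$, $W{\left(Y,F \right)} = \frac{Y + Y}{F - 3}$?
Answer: $\frac{57825}{111524} \approx 0.5185$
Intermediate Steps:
$W{\left(Y,F \right)} = \frac{2 Y}{-3 + F}$
$j{\left(y,B \right)} = -218 - 10 B y$ ($j{\left(y,B \right)} = - 10 y B - 218 = - 10 B y - 218 = -218 - 10 B y$)
$\frac{16157 + 41668}{26422 + j{\left(-79,108 \right)}} = \frac{16157 + 41668}{26422 - \left(218 + 1080 \left(-79\right)\right)} = \frac{57825}{26422 + \left(-218 + 85320\right)} = \frac{57825}{26422 + 85102} = \frac{57825}{111524}$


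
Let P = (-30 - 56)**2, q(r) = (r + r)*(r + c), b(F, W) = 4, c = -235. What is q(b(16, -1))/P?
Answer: -462/1849 ≈ -0.24986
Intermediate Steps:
q(r) = 2*r*(-235 + r) (q(r) = (r + r)*(r - 235) = (2*r)*(-235 + r) = 2*r*(-235 + r))
P = 7396 (P = (-86)**2 = 7396)
q(b(16, -1))/P = (2*4*(-235 + 4))/7396 = (2*4*(-231))*(1/7396) = -1848*1/7396 = -462/1849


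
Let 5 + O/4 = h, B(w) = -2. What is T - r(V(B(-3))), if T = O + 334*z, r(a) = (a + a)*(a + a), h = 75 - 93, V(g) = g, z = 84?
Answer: 27948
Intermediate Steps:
h = -18
O = -92 (O = -20 + 4*(-18) = -20 - 72 = -92)
r(a) = 4*a**2 (r(a) = (2*a)*(2*a) = 4*a**2)
T = 27964 (T = -92 + 334*84 = -92 + 28056 = 27964)
T - r(V(B(-3))) = 27964 - 4*(-2)**2 = 27964 - 4*4 = 27964 - 1*16 = 27964 - 16 = 27948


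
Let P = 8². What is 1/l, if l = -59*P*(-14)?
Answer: 1/52864 ≈ 1.8916e-5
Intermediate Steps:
P = 64
l = 52864 (l = -59*64*(-14) = -3776*(-14) = 52864)
1/l = 1/52864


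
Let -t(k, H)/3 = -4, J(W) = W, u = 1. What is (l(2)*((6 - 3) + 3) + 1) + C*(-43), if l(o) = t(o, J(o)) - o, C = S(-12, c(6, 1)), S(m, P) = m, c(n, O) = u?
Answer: 577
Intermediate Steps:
c(n, O) = 1
C = -12
t(k, H) = 12 (t(k, H) = -3*(-4) = 12)
l(o) = 12 - o
(l(2)*((6 - 3) + 3) + 1) + C*(-43) = ((12 - 1*2)*((6 - 3) + 3) + 1) - 12*(-43) = ((12 - 2)*(3 + 3) + 1) + 516 = (10*6 + 1) + 516 = (60 + 1) + 516 = 61 + 516 = 577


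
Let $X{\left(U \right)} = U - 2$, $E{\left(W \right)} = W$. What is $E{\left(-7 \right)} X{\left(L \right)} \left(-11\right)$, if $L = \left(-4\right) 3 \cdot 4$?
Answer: $-3850$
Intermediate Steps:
$L = -48$ ($L = \left(-12\right) 4 = -48$)
$X{\left(U \right)} = -2 + U$ ($X{\left(U \right)} = U - 2 = -2 + U$)
$E{\left(-7 \right)} X{\left(L \right)} \left(-11\right) = - 7 \left(-2 - 48\right) \left(-11\right) = \left(-7\right) \left(-50\right) \left(-11\right) = 350 \left(-11\right) = -3850$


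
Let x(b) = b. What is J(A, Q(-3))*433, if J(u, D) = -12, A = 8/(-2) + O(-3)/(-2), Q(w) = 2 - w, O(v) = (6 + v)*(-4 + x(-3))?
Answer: -5196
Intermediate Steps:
O(v) = -42 - 7*v (O(v) = (6 + v)*(-4 - 3) = (6 + v)*(-7) = -42 - 7*v)
A = 13/2 (A = 8/(-2) + (-42 - 7*(-3))/(-2) = 8*(-½) + (-42 + 21)*(-½) = -4 - 21*(-½) = -4 + 21/2 = 13/2 ≈ 6.5000)
J(A, Q(-3))*433 = -12*433 = -5196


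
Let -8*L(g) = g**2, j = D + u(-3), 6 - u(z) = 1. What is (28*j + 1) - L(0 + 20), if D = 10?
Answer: 471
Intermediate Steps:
u(z) = 5 (u(z) = 6 - 1*1 = 6 - 1 = 5)
j = 15 (j = 10 + 5 = 15)
L(g) = -g**2/8
(28*j + 1) - L(0 + 20) = (28*15 + 1) - (-1)*(0 + 20)**2/8 = (420 + 1) - (-1)*20**2/8 = 421 - (-1)*400/8 = 421 - 1*(-50) = 421 + 50 = 471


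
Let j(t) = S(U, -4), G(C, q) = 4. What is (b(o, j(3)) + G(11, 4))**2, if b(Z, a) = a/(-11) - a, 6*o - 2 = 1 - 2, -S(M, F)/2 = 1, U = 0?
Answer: 4624/121 ≈ 38.215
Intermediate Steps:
S(M, F) = -2 (S(M, F) = -2*1 = -2)
j(t) = -2
o = 1/6 (o = 1/3 + (1 - 2)/6 = 1/3 + (1/6)*(-1) = 1/3 - 1/6 = 1/6 ≈ 0.16667)
b(Z, a) = -12*a/11 (b(Z, a) = a*(-1/11) - a = -a/11 - a = -12*a/11)
(b(o, j(3)) + G(11, 4))**2 = (-12/11*(-2) + 4)**2 = (24/11 + 4)**2 = (68/11)**2 = 4624/121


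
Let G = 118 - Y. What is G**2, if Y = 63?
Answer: 3025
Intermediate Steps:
G = 55 (G = 118 - 1*63 = 118 - 63 = 55)
G**2 = 55**2 = 3025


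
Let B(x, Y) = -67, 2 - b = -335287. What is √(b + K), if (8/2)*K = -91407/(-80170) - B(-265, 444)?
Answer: √8620354555043890/160340 ≈ 579.06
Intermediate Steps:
b = 335289 (b = 2 - 1*(-335287) = 2 + 335287 = 335289)
K = 5462797/320680 (K = (-91407/(-80170) - 1*(-67))/4 = (-91407*(-1/80170) + 67)/4 = (91407/80170 + 67)/4 = (¼)*(5462797/80170) = 5462797/320680 ≈ 17.035)
√(b + K) = √(335289 + 5462797/320680) = √(107525939317/320680) = √8620354555043890/160340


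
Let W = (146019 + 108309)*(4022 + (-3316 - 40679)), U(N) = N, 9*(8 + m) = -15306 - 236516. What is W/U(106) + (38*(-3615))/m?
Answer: -640204509600939/6675191 ≈ -9.5908e+7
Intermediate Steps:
m = -251894/9 (m = -8 + (-15306 - 236516)/9 = -8 + (1/9)*(-251822) = -8 - 251822/9 = -251894/9 ≈ -27988.)
W = -10166253144 (W = 254328*(4022 - 43995) = 254328*(-39973) = -10166253144)
W/U(106) + (38*(-3615))/m = -10166253144/106 + (38*(-3615))/(-251894/9) = -10166253144*1/106 - 137370*(-9/251894) = -5083126572/53 + 618165/125947 = -640204509600939/6675191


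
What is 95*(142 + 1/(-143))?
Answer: 1928975/143 ≈ 13489.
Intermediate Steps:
95*(142 + 1/(-143)) = 95*(142 - 1/143) = 95*(20305/143) = 1928975/143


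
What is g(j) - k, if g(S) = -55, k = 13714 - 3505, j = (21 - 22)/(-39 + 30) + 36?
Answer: -10264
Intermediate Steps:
j = 325/9 (j = -1/(-9) + 36 = -1*(-⅑) + 36 = ⅑ + 36 = 325/9 ≈ 36.111)
k = 10209
g(j) - k = -55 - 1*10209 = -55 - 10209 = -10264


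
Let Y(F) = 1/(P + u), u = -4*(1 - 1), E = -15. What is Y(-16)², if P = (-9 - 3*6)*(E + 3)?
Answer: 1/104976 ≈ 9.5260e-6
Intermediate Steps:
u = 0 (u = -4*0 = 0)
P = 324 (P = (-9 - 3*6)*(-15 + 3) = (-9 - 18)*(-12) = -27*(-12) = 324)
Y(F) = 1/324 (Y(F) = 1/(324 + 0) = 1/324)
Y(-16)² = (1/324)² = 1/104976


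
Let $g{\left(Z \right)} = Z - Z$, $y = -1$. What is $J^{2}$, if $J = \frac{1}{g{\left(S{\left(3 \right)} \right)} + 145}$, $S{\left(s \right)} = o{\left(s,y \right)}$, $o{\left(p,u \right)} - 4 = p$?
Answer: $\frac{1}{21025} \approx 4.7562 \cdot 10^{-5}$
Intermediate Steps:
$o{\left(p,u \right)} = 4 + p$
$S{\left(s \right)} = 4 + s$
$g{\left(Z \right)} = 0$
$J = \frac{1}{145}$ ($J = \frac{1}{0 + 145} = \frac{1}{145} \approx 0.0068966$)
$J^{2} = \left(\frac{1}{145}\right)^{2} = \frac{1}{21025}$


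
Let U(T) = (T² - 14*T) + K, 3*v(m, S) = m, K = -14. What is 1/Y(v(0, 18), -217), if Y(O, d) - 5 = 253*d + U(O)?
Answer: -1/54910 ≈ -1.8212e-5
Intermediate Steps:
v(m, S) = m/3
U(T) = -14 + T² - 14*T (U(T) = (T² - 14*T) - 14 = -14 + T² - 14*T)
Y(O, d) = -9 + O² - 14*O + 253*d (Y(O, d) = 5 + (253*d + (-14 + O² - 14*O)) = 5 + (-14 + O² - 14*O + 253*d) = -9 + O² - 14*O + 253*d)
1/Y(v(0, 18), -217) = 1/(-9 + ((⅓)*0)² - 14*0/3 + 253*(-217)) = 1/(-9 + 0² - 14*0 - 54901) = 1/(-9 + 0 + 0 - 54901) = 1/(-54910) = -1/54910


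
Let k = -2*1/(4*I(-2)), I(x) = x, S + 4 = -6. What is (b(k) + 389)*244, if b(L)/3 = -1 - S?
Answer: 101504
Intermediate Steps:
S = -10 (S = -4 - 6 = -10)
k = ¼ (k = -2/((-2*4)) = -2/(-8) = -2*(-⅛) = ¼ ≈ 0.25000)
b(L) = 27 (b(L) = 3*(-1 - 1*(-10)) = 3*(-1 + 10) = 3*9 = 27)
(b(k) + 389)*244 = (27 + 389)*244 = 416*244 = 101504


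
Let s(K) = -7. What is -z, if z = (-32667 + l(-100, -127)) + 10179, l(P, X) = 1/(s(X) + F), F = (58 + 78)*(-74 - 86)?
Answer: 489496297/21767 ≈ 22488.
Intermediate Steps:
F = -21760 (F = 136*(-160) = -21760)
l(P, X) = -1/21767 (l(P, X) = 1/(-7 - 21760) = 1/(-21767) = -1/21767)
z = -489496297/21767 (z = (-32667 - 1/21767) + 10179 = -711062590/21767 + 10179 = -489496297/21767 ≈ -22488.)
-z = -1*(-489496297/21767) = 489496297/21767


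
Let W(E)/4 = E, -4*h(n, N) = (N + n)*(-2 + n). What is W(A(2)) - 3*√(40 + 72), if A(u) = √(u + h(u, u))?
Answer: -12*√7 + 4*√2 ≈ -26.092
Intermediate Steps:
h(n, N) = -(-2 + n)*(N + n)/4 (h(n, N) = -(N + n)*(-2 + n)/4 = -(-2 + n)*(N + n)/4)
A(u) = √(2*u - u²/2) (A(u) = √(u + (u/2 + u/2 - u²/4 - u*u/4)) = √(u + (u/2 + u/2 - u²/4 - u²/4)) = √(u + (u - u²/2)) = √(2*u - u²/2))
W(E) = 4*E
W(A(2)) - 3*√(40 + 72) = 4*(√2*√(2*(4 - 1*2))/2) - 3*√(40 + 72) = 4*(√2*√(2*(4 - 2))/2) - 12*√7 = 4*(√2*√(2*2)/2) - 12*√7 = 4*(√2*√4/2) - 12*√7 = 4*((½)*√2*2) - 12*√7 = 4*√2 - 12*√7 = -12*√7 + 4*√2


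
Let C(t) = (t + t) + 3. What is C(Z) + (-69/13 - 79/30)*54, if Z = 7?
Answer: -26768/65 ≈ -411.82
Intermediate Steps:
C(t) = 3 + 2*t (C(t) = 2*t + 3 = 3 + 2*t)
C(Z) + (-69/13 - 79/30)*54 = (3 + 2*7) + (-69/13 - 79/30)*54 = (3 + 14) + (-69*1/13 - 79*1/30)*54 = 17 + (-69/13 - 79/30)*54 = 17 - 3097/390*54 = 17 - 27873/65 = -26768/65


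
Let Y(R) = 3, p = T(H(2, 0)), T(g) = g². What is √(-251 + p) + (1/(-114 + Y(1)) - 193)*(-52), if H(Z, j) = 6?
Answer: 1114048/111 + I*√215 ≈ 10036.0 + 14.663*I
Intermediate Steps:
p = 36 (p = 6² = 36)
√(-251 + p) + (1/(-114 + Y(1)) - 193)*(-52) = √(-251 + 36) + (1/(-114 + 3) - 193)*(-52) = √(-215) + (1/(-111) - 193)*(-52) = I*√215 + (-1/111 - 193)*(-52) = I*√215 - 21424/111*(-52) = I*√215 + 1114048/111 = 1114048/111 + I*√215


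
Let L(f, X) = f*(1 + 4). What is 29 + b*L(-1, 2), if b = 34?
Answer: -141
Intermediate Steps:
L(f, X) = 5*f (L(f, X) = f*5 = 5*f)
29 + b*L(-1, 2) = 29 + 34*(5*(-1)) = 29 + 34*(-5) = 29 - 170 = -141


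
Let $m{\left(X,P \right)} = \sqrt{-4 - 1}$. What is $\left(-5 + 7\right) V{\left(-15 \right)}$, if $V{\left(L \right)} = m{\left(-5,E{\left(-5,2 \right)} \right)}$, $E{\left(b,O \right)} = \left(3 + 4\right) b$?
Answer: $2 i \sqrt{5} \approx 4.4721 i$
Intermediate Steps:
$E{\left(b,O \right)} = 7 b$
$m{\left(X,P \right)} = i \sqrt{5}$ ($m{\left(X,P \right)} = \sqrt{-5} = i \sqrt{5}$)
$V{\left(L \right)} = i \sqrt{5}$
$\left(-5 + 7\right) V{\left(-15 \right)} = \left(-5 + 7\right) i \sqrt{5} = 2 i \sqrt{5}$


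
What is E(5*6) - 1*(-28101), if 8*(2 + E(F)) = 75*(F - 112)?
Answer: 109321/4 ≈ 27330.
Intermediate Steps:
E(F) = -1052 + 75*F/8 (E(F) = -2 + (75*(F - 112))/8 = -2 + (75*(-112 + F))/8 = -2 + (-8400 + 75*F)/8 = -2 + (-1050 + 75*F/8) = -1052 + 75*F/8)
E(5*6) - 1*(-28101) = (-1052 + 75*(5*6)/8) - 1*(-28101) = (-1052 + (75/8)*30) + 28101 = (-1052 + 1125/4) + 28101 = -3083/4 + 28101 = 109321/4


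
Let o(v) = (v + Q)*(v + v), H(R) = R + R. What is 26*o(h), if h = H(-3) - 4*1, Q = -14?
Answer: 12480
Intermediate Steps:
H(R) = 2*R
h = -10 (h = 2*(-3) - 4*1 = -6 - 4 = -10)
o(v) = 2*v*(-14 + v) (o(v) = (v - 14)*(v + v) = (-14 + v)*(2*v) = 2*v*(-14 + v))
26*o(h) = 26*(2*(-10)*(-14 - 10)) = 26*(2*(-10)*(-24)) = 26*480 = 12480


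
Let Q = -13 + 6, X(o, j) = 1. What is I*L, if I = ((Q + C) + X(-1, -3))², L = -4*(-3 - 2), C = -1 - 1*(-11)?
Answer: 320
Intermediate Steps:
Q = -7
C = 10 (C = -1 + 11 = 10)
L = 20 (L = -4*(-5) = 20)
I = 16 (I = ((-7 + 10) + 1)² = (3 + 1)² = 4² = 16)
I*L = 16*20 = 320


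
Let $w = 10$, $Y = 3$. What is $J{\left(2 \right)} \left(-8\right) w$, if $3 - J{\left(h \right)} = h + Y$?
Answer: $160$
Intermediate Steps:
$J{\left(h \right)} = - h$ ($J{\left(h \right)} = 3 - \left(h + 3\right) = 3 - \left(3 + h\right) = - h$)
$J{\left(2 \right)} \left(-8\right) w = \left(-1\right) 2 \left(-8\right) 10 = \left(-2\right) \left(-8\right) 10 = 16 \cdot 10 = 160$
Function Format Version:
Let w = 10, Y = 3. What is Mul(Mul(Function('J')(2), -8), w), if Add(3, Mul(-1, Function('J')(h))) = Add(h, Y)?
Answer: 160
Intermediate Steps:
Function('J')(h) = Mul(-1, h) (Function('J')(h) = Add(3, Mul(-1, Add(h, 3))) = Add(3, Mul(-1, Add(3, h))) = Add(3, Add(-3, Mul(-1, h))) = Mul(-1, h))
Mul(Mul(Function('J')(2), -8), w) = Mul(Mul(Mul(-1, 2), -8), 10) = Mul(Mul(-2, -8), 10) = Mul(16, 10) = 160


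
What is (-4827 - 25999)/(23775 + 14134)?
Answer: -30826/37909 ≈ -0.81316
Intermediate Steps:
(-4827 - 25999)/(23775 + 14134) = -30826/37909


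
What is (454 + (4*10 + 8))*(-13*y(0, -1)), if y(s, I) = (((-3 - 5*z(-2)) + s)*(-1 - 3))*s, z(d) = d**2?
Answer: 0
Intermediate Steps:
y(s, I) = s*(92 - 4*s) (y(s, I) = (((-3 - 5*(-2)**2) + s)*(-1 - 3))*s = (((-3 - 5*4) + s)*(-4))*s = (((-3 - 20) + s)*(-4))*s = ((-23 + s)*(-4))*s = (92 - 4*s)*s = s*(92 - 4*s))
(454 + (4*10 + 8))*(-13*y(0, -1)) = (454 + (4*10 + 8))*(-52*0*(23 - 1*0)) = (454 + (40 + 8))*(-52*0*(23 + 0)) = (454 + 48)*(-52*0*23) = 502*(-13*0) = 502*0 = 0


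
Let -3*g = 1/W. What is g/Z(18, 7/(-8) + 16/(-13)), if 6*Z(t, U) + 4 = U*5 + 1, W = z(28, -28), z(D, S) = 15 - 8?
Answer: 208/9849 ≈ 0.021119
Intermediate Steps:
z(D, S) = 7
W = 7
Z(t, U) = -1/2 + 5*U/6 (Z(t, U) = -2/3 + (U*5 + 1)/6 = -2/3 + (5*U + 1)/6 = -2/3 + (1 + 5*U)/6 = -2/3 + (1/6 + 5*U/6) = -1/2 + 5*U/6)
g = -1/21 (g = -1/3/7 = -1/3*1/7 = -1/21 ≈ -0.047619)
g/Z(18, 7/(-8) + 16/(-13)) = -1/(21*(-1/2 + 5*(7/(-8) + 16/(-13))/6)) = -1/(21*(-1/2 + 5*(7*(-1/8) + 16*(-1/13))/6)) = -1/(21*(-1/2 + 5*(-7/8 - 16/13)/6)) = -1/(21*(-1/2 + (5/6)*(-219/104))) = -1/(21*(-1/2 - 365/208)) = -1/(21*(-469/208)) = -1/21*(-208/469) = 208/9849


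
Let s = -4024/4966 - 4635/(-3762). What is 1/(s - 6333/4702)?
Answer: -1220044397/1128695236 ≈ -1.0809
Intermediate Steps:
s = 437729/1037894 (s = -4024*1/4966 - 4635*(-1/3762) = -2012/2483 + 515/418 = 437729/1037894 ≈ 0.42175)
1/(s - 6333/4702) = 1/(437729/1037894 - 6333/4702) = 1/(-1128695236/1220044397) = -1220044397/1128695236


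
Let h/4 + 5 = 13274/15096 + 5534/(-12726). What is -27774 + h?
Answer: -111233561333/4002327 ≈ -27792.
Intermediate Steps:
h = -72931235/4002327 (h = -20 + 4*(13274/15096 + 5534/(-12726)) = -20 + 4*(13274*(1/15096) + 5534*(-1/12726)) = -20 + 4*(6637/7548 - 2767/6363) = -20 + 4*(7115305/16009308) = -20 + 7115305/4002327 = -72931235/4002327 ≈ -18.222)
-27774 + h = -27774 - 72931235/4002327 = -111233561333/4002327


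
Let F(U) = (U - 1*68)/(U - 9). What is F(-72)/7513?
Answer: 140/608553 ≈ 0.00023005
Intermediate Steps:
F(U) = (-68 + U)/(-9 + U) (F(U) = (U - 68)/(-9 + U) = (-68 + U)/(-9 + U))
F(-72)/7513 = ((-68 - 72)/(-9 - 72))/7513 = (-140/(-81))*(1/7513) = -1/81*(-140)*(1/7513) = (140/81)*(1/7513) = 140/608553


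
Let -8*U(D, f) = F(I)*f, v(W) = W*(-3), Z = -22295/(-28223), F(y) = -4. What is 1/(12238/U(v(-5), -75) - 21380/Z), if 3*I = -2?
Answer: -25725/704634968 ≈ -3.6508e-5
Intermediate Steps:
I = -⅔ (I = (⅓)*(-2) = -⅔ ≈ -0.66667)
Z = 1715/2171 (Z = -22295*(-1/28223) = 1715/2171 ≈ 0.78996)
v(W) = -3*W
U(D, f) = f/2 (U(D, f) = -(-1)*f/2 = f/2)
1/(12238/U(v(-5), -75) - 21380/Z) = 1/(12238/(((½)*(-75))) - 21380/1715/2171) = 1/(12238/(-75/2) - 21380*2171/1715) = 1/(12238*(-2/75) - 9283196/343) = 1/(-24476/75 - 9283196/343) = 1/(-704634968/25725) = -25725/704634968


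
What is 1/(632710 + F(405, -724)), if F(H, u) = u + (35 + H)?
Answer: 1/632426 ≈ 1.5812e-6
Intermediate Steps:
F(H, u) = 35 + H + u
1/(632710 + F(405, -724)) = 1/(632710 + (35 + 405 - 724)) = 1/(632710 - 284) = 1/632426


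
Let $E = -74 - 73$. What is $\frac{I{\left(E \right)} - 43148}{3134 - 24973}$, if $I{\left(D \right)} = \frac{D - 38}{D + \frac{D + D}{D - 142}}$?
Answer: $\frac{1820317507}{921365571} \approx 1.9757$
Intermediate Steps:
$E = -147$ ($E = -74 - 73 = -147$)
$I{\left(D \right)} = \frac{-38 + D}{D + \frac{2 D}{-142 + D}}$
$\frac{I{\left(E \right)} - 43148}{3134 - 24973} = \frac{\frac{5396 + \left(-147\right)^{2} - -26460}{\left(-147\right) \left(-140 - 147\right)} - 43148}{3134 - 24973} = \frac{- \frac{5396 + 21609 + 26460}{147 \left(-287\right)} - 43148}{-21839} = \left(\left(- \frac{1}{147}\right) \left(- \frac{1}{287}\right) 53465 - 43148\right) \left(- \frac{1}{21839}\right) = \left(\frac{53465}{42189} - 43148\right) \left(- \frac{1}{21839}\right) = \left(- \frac{1820317507}{42189}\right) \left(- \frac{1}{21839}\right) = \frac{1820317507}{921365571}$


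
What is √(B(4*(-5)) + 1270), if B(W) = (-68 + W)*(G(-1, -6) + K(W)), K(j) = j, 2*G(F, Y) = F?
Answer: √3074 ≈ 55.444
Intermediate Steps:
G(F, Y) = F/2
B(W) = (-68 + W)*(-½ + W) (B(W) = (-68 + W)*((½)*(-1) + W) = (-68 + W)*(-½ + W))
√(B(4*(-5)) + 1270) = √((34 + (4*(-5))² - 274*(-5)) + 1270) = √((34 + (-20)² - 137/2*(-20)) + 1270) = √((34 + 400 + 1370) + 1270) = √(1804 + 1270) = √3074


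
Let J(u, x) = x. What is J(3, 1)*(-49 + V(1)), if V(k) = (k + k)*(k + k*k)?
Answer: -45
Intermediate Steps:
V(k) = 2*k*(k + k**2) (V(k) = (2*k)*(k + k**2) = 2*k*(k + k**2))
J(3, 1)*(-49 + V(1)) = 1*(-49 + 2*1**2*(1 + 1)) = 1*(-49 + 2*1*2) = 1*(-49 + 4) = 1*(-45) = -45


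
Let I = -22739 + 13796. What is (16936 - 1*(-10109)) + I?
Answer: 18102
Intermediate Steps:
I = -8943
(16936 - 1*(-10109)) + I = (16936 - 1*(-10109)) - 8943 = (16936 + 10109) - 8943 = 27045 - 8943 = 18102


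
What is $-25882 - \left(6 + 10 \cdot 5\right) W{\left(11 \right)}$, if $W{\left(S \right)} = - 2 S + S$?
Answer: $-25266$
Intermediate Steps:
$W{\left(S \right)} = - S$
$-25882 - \left(6 + 10 \cdot 5\right) W{\left(11 \right)} = -25882 - \left(6 + 10 \cdot 5\right) \left(\left(-1\right) 11\right) = -25882 - \left(6 + 50\right) \left(-11\right) = -25882 - 56 \left(-11\right) = -25882 - -616 = -25882 + 616 = -25266$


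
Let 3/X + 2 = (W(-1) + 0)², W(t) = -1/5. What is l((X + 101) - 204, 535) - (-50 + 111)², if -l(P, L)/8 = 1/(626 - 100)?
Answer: -978627/263 ≈ -3721.0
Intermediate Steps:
W(t) = -⅕ (W(t) = -1*⅕ = -⅕)
X = -75/49 (X = 3/(-2 + (-⅕ + 0)²) = 3/(-2 + (-⅕)²) = 3/(-2 + 1/25) = 3/(-49/25) = 3*(-25/49) = -75/49 ≈ -1.5306)
l(P, L) = -4/263 (l(P, L) = -8/(626 - 100) = -8/526 = -8*1/526 = -4/263)
l((X + 101) - 204, 535) - (-50 + 111)² = -4/263 - (-50 + 111)² = -4/263 - 1*61² = -4/263 - 1*3721 = -4/263 - 3721 = -978627/263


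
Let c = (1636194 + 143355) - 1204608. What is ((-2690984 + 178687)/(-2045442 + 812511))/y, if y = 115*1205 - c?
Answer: -2512297/538009168746 ≈ -4.6696e-6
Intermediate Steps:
c = 574941 (c = 1779549 - 1204608 = 574941)
y = -436366 (y = 115*1205 - 1*574941 = 138575 - 574941 = -436366)
((-2690984 + 178687)/(-2045442 + 812511))/y = ((-2690984 + 178687)/(-2045442 + 812511))/(-436366) = -2512297/(-1232931)*(-1/436366) = -2512297*(-1/1232931)*(-1/436366) = (2512297/1232931)*(-1/436366) = -2512297/538009168746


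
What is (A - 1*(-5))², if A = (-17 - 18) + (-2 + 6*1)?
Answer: 676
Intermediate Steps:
A = -31 (A = -35 + (-2 + 6) = -35 + 4 = -31)
(A - 1*(-5))² = (-31 - 1*(-5))² = (-31 + 5)² = (-26)² = 676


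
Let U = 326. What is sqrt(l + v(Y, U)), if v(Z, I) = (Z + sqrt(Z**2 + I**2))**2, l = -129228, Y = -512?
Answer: 2*sqrt(125334 - 6656*sqrt(545)) ≈ 346.71*I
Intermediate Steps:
v(Z, I) = (Z + sqrt(I**2 + Z**2))**2
sqrt(l + v(Y, U)) = sqrt(-129228 + (-512 + sqrt(326**2 + (-512)**2))**2) = sqrt(-129228 + (-512 + sqrt(106276 + 262144))**2) = sqrt(-129228 + (-512 + sqrt(368420))**2) = sqrt(-129228 + (-512 + 26*sqrt(545))**2)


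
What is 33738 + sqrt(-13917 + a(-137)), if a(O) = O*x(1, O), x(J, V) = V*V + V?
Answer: 33738 + I*sqrt(2566501) ≈ 33738.0 + 1602.0*I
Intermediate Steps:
x(J, V) = V + V**2 (x(J, V) = V**2 + V = V + V**2)
a(O) = O**2*(1 + O) (a(O) = O*(O*(1 + O)) = O**2*(1 + O))
33738 + sqrt(-13917 + a(-137)) = 33738 + sqrt(-13917 + (-137)**2*(1 - 137)) = 33738 + sqrt(-13917 + 18769*(-136)) = 33738 + sqrt(-13917 - 2552584) = 33738 + sqrt(-2566501) = 33738 + I*sqrt(2566501)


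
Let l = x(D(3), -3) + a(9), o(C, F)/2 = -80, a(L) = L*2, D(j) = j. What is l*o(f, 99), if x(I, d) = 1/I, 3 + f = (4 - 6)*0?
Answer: -8800/3 ≈ -2933.3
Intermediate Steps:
a(L) = 2*L
f = -3 (f = -3 + (4 - 6)*0 = -3 - 2*0 = -3 + 0 = -3)
o(C, F) = -160 (o(C, F) = 2*(-80) = -160)
l = 55/3 (l = 1/3 + 2*9 = 1/3 + 18 = 55/3 ≈ 18.333)
l*o(f, 99) = (55/3)*(-160) = -8800/3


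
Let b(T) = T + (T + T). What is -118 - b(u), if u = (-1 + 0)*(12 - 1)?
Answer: -85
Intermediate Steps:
u = -11 (u = -1*11 = -11)
b(T) = 3*T (b(T) = T + 2*T = 3*T)
-118 - b(u) = -118 - 3*(-11) = -118 - 1*(-33) = -118 + 33 = -85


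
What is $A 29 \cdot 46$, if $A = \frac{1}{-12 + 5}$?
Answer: $- \frac{1334}{7} \approx -190.57$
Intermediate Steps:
$A = - \frac{1}{7}$ ($A = \frac{1}{-7} = - \frac{1}{7} \approx -0.14286$)
$A 29 \cdot 46 = \left(- \frac{1}{7}\right) 29 \cdot 46 = \left(- \frac{29}{7}\right) 46 = - \frac{1334}{7}$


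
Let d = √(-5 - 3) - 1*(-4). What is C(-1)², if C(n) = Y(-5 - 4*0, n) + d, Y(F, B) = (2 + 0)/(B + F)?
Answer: 49/9 + 44*I*√2/3 ≈ 5.4444 + 20.742*I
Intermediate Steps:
Y(F, B) = 2/(B + F)
d = 4 + 2*I*√2 (d = √(-8) + 4 = 2*I*√2 + 4 = 4 + 2*I*√2 ≈ 4.0 + 2.8284*I)
C(n) = 4 + 2/(-5 + n) + 2*I*√2 (C(n) = 2/(n + (-5 - 4*0)) + (4 + 2*I*√2) = 2/(n + (-5 + 0)) + (4 + 2*I*√2) = 2/(n - 5) + (4 + 2*I*√2) = 2/(-5 + n) + (4 + 2*I*√2) = 4 + 2/(-5 + n) + 2*I*√2)
C(-1)² = (2*(1 + (-5 - 1)*(2 + I*√2))/(-5 - 1))² = (2*(1 - 6*(2 + I*√2))/(-6))² = (2*(-⅙)*(1 + (-12 - 6*I*√2)))² = (2*(-⅙)*(-11 - 6*I*√2))² = (11/3 + 2*I*√2)²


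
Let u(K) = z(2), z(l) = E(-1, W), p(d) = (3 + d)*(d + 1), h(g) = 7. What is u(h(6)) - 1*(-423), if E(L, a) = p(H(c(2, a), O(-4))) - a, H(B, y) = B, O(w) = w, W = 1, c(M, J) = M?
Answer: 437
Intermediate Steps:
p(d) = (1 + d)*(3 + d) (p(d) = (3 + d)*(1 + d) = (1 + d)*(3 + d))
E(L, a) = 15 - a (E(L, a) = (3 + 2² + 4*2) - a = (3 + 4 + 8) - a = 15 - a)
z(l) = 14 (z(l) = 15 - 1*1 = 15 - 1 = 14)
u(K) = 14
u(h(6)) - 1*(-423) = 14 - 1*(-423) = 14 + 423 = 437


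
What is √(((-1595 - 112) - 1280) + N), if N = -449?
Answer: 2*I*√859 ≈ 58.617*I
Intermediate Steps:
√(((-1595 - 112) - 1280) + N) = √(((-1595 - 112) - 1280) - 449) = √((-1707 - 1280) - 449) = √(-2987 - 449) = √(-3436) = 2*I*√859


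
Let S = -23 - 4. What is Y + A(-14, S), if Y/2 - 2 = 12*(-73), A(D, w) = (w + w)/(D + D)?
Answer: -24445/14 ≈ -1746.1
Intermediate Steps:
S = -27
A(D, w) = w/D (A(D, w) = (2*w)/((2*D)) = (2*w)*(1/(2*D)) = w/D)
Y = -1748 (Y = 4 + 2*(12*(-73)) = 4 + 2*(-876) = 4 - 1752 = -1748)
Y + A(-14, S) = -1748 - 27/(-14) = -1748 - 27*(-1/14) = -1748 + 27/14 = -24445/14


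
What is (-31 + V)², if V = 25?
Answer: 36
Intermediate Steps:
(-31 + V)² = (-31 + 25)² = (-6)² = 36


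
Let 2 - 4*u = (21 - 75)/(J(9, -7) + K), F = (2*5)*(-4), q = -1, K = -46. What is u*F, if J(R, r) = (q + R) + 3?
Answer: -32/7 ≈ -4.5714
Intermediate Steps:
J(R, r) = 2 + R (J(R, r) = (-1 + R) + 3 = 2 + R)
F = -40 (F = 10*(-4) = -40)
u = 4/35 (u = ½ - (21 - 75)/(4*((2 + 9) - 46)) = ½ - (-27)/(2*(11 - 46)) = ½ - (-27)/(2*(-35)) = ½ - (-27)*(-1)/(2*35) = ½ - ¼*54/35 = ½ - 27/70 = 4/35 ≈ 0.11429)
u*F = (4/35)*(-40) = -32/7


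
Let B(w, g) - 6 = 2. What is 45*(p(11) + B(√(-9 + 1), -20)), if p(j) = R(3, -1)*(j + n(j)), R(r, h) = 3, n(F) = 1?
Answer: 1980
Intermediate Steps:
B(w, g) = 8 (B(w, g) = 6 + 2 = 8)
p(j) = 3 + 3*j (p(j) = 3*(j + 1) = 3*(1 + j) = 3 + 3*j)
45*(p(11) + B(√(-9 + 1), -20)) = 45*((3 + 3*11) + 8) = 45*((3 + 33) + 8) = 45*(36 + 8) = 45*44 = 1980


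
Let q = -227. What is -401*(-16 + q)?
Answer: 97443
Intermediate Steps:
-401*(-16 + q) = -401*(-16 - 227) = -401*(-243) = 97443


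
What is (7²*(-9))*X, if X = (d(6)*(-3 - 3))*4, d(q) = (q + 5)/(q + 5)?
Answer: 10584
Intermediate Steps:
d(q) = 1 (d(q) = (5 + q)/(5 + q) = 1)
X = -24 (X = (1*(-3 - 3))*4 = (1*(-6))*4 = -6*4 = -24)
(7²*(-9))*X = (7²*(-9))*(-24) = (49*(-9))*(-24) = -441*(-24) = 10584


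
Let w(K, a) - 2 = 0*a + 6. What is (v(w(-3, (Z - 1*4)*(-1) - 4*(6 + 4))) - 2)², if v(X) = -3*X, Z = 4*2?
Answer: 676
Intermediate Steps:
Z = 8
w(K, a) = 8 (w(K, a) = 2 + (0*a + 6) = 2 + (0 + 6) = 2 + 6 = 8)
(v(w(-3, (Z - 1*4)*(-1) - 4*(6 + 4))) - 2)² = (-3*8 - 2)² = (-24 - 2)² = (-26)² = 676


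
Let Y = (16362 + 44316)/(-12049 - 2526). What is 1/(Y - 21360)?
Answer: -14575/311382678 ≈ -4.6807e-5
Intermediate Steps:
Y = -60678/14575 (Y = 60678/(-14575) = 60678*(-1/14575) = -60678/14575 ≈ -4.1632)
1/(Y - 21360) = 1/(-60678/14575 - 21360) = 1/(-311382678/14575) = -14575/311382678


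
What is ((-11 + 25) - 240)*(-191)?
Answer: 43166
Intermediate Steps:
((-11 + 25) - 240)*(-191) = (14 - 240)*(-191) = -226*(-191) = 43166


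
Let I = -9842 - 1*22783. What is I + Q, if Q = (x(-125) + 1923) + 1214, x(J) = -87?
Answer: -29575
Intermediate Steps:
I = -32625 (I = -9842 - 22783 = -32625)
Q = 3050 (Q = (-87 + 1923) + 1214 = 1836 + 1214 = 3050)
I + Q = -32625 + 3050 = -29575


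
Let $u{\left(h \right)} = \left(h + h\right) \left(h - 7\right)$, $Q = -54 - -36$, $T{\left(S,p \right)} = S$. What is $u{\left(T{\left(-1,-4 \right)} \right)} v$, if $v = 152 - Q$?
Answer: $2720$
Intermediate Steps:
$Q = -18$ ($Q = -54 + 36 = -18$)
$v = 170$ ($v = 152 - -18 = 152 + 18 = 170$)
$u{\left(h \right)} = 2 h \left(-7 + h\right)$
$u{\left(T{\left(-1,-4 \right)} \right)} v = 2 \left(-1\right) \left(-7 - 1\right) 170 = 2 \left(-1\right) \left(-8\right) 170 = 16 \cdot 170 = 2720$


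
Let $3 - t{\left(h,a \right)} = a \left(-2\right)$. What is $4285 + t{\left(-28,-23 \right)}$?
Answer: $4242$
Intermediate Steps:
$t{\left(h,a \right)} = 3 + 2 a$ ($t{\left(h,a \right)} = 3 - a \left(-2\right) = 3 - - 2 a = 3 + 2 a$)
$4285 + t{\left(-28,-23 \right)} = 4285 + \left(3 + 2 \left(-23\right)\right) = 4285 + \left(3 - 46\right) = 4285 - 43 = 4242$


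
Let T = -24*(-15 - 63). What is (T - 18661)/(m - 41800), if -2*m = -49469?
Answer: 33578/34131 ≈ 0.98380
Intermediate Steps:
m = 49469/2 (m = -1/2*(-49469) = 49469/2 ≈ 24735.)
T = 1872 (T = -24*(-78) = 1872)
(T - 18661)/(m - 41800) = (1872 - 18661)/(49469/2 - 41800) = -16789/(-34131/2) = -16789*(-2/34131) = 33578/34131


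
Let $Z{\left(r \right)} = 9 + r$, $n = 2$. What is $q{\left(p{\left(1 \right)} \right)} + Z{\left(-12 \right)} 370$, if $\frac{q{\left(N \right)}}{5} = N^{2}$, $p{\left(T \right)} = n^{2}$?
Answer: $-1030$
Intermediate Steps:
$p{\left(T \right)} = 4$ ($p{\left(T \right)} = 2^{2} = 4$)
$q{\left(N \right)} = 5 N^{2}$
$q{\left(p{\left(1 \right)} \right)} + Z{\left(-12 \right)} 370 = 5 \cdot 4^{2} + \left(9 - 12\right) 370 = 5 \cdot 16 - 1110 = 80 - 1110 = -1030$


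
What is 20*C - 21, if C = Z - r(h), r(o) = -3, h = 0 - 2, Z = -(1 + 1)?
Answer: -1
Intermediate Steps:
Z = -2 (Z = -1*2 = -2)
h = -2
C = 1 (C = -2 - 1*(-3) = -2 + 3 = 1)
20*C - 21 = 20*1 - 21 = 20 - 21 = -1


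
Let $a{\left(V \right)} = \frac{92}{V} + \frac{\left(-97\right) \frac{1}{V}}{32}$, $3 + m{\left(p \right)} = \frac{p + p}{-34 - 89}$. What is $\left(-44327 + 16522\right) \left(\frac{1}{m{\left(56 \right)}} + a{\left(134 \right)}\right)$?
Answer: $- \frac{349422945}{30784} \approx -11351.0$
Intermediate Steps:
$m{\left(p \right)} = -3 - \frac{2 p}{123}$ ($m{\left(p \right)} = -3 + \frac{p + p}{-34 - 89} = -3 + \frac{2 p}{-123} = -3 + 2 p \left(- \frac{1}{123}\right) = -3 - \frac{2 p}{123}$)
$a{\left(V \right)} = \frac{2847}{32 V}$ ($a{\left(V \right)} = \frac{92}{V} + - \frac{97}{V} \frac{1}{32} = \frac{92}{V} - \frac{97}{32 V} = \frac{2847}{32 V}$)
$\left(-44327 + 16522\right) \left(\frac{1}{m{\left(56 \right)}} + a{\left(134 \right)}\right) = \left(-44327 + 16522\right) \left(\frac{1}{-3 - \frac{112}{123}} + \frac{2847}{32 \cdot 134}\right) = - 27805 \left(\frac{1}{-3 - \frac{112}{123}} + \frac{2847}{32} \cdot \frac{1}{134}\right) = - 27805 \left(\frac{1}{- \frac{481}{123}} + \frac{2847}{4288}\right) = - 27805 \left(- \frac{123}{481} + \frac{2847}{4288}\right) = \left(-27805\right) \frac{841983}{2062528} = - \frac{349422945}{30784}$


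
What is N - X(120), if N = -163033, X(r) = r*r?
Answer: -177433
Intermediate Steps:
X(r) = r²
N - X(120) = -163033 - 1*120² = -163033 - 1*14400 = -163033 - 14400 = -177433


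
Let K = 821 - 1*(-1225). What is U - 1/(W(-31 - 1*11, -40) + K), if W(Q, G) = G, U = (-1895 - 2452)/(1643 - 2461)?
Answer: 2179816/410227 ≈ 5.3137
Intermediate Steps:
U = 4347/818 (U = -4347/(-818) = -4347*(-1/818) = 4347/818 ≈ 5.3142)
K = 2046 (K = 821 + 1225 = 2046)
U - 1/(W(-31 - 1*11, -40) + K) = 4347/818 - 1/(-40 + 2046) = 4347/818 - 1/2006 = 2179816/410227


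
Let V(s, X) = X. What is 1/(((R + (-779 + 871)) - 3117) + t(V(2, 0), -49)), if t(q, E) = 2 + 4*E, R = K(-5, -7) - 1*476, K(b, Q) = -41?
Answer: -1/3736 ≈ -0.00026767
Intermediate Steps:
R = -517 (R = -41 - 1*476 = -41 - 476 = -517)
1/(((R + (-779 + 871)) - 3117) + t(V(2, 0), -49)) = 1/(((-517 + (-779 + 871)) - 3117) + (2 + 4*(-49))) = 1/(((-517 + 92) - 3117) + (2 - 196)) = 1/((-425 - 3117) - 194) = 1/(-3542 - 194) = 1/(-3736) = -1/3736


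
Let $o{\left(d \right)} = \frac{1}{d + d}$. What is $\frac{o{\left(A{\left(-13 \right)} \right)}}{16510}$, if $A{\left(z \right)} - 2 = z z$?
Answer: $\frac{1}{5646420} \approx 1.771 \cdot 10^{-7}$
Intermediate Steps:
$A{\left(z \right)} = 2 + z^{2}$ ($A{\left(z \right)} = 2 + z z = 2 + z^{2}$)
$o{\left(d \right)} = \frac{1}{2 d}$
$\frac{o{\left(A{\left(-13 \right)} \right)}}{16510} = \frac{\frac{1}{2} \frac{1}{2 + \left(-13\right)^{2}}}{16510} = \frac{1}{2 \left(2 + 169\right)} \frac{1}{16510} = \frac{1}{2 \cdot 171} \cdot \frac{1}{16510} = \frac{1}{2} \cdot \frac{1}{171} \cdot \frac{1}{16510} = \frac{1}{342} \cdot \frac{1}{16510} = \frac{1}{5646420}$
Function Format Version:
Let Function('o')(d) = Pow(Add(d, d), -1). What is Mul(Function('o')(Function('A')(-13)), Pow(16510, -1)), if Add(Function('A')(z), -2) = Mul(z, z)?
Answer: Rational(1, 5646420) ≈ 1.7710e-7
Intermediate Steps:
Function('A')(z) = Add(2, Pow(z, 2)) (Function('A')(z) = Add(2, Mul(z, z)) = Add(2, Pow(z, 2)))
Function('o')(d) = Mul(Rational(1, 2), Pow(d, -1)) (Function('o')(d) = Pow(Mul(2, d), -1) = Mul(Rational(1, 2), Pow(d, -1)))
Mul(Function('o')(Function('A')(-13)), Pow(16510, -1)) = Mul(Mul(Rational(1, 2), Pow(Add(2, Pow(-13, 2)), -1)), Pow(16510, -1)) = Mul(Mul(Rational(1, 2), Pow(Add(2, 169), -1)), Rational(1, 16510)) = Mul(Mul(Rational(1, 2), Pow(171, -1)), Rational(1, 16510)) = Mul(Mul(Rational(1, 2), Rational(1, 171)), Rational(1, 16510)) = Mul(Rational(1, 342), Rational(1, 16510)) = Rational(1, 5646420)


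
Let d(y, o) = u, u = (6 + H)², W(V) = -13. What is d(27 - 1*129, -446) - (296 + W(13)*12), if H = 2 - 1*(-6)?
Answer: 56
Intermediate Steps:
H = 8 (H = 2 + 6 = 8)
u = 196 (u = (6 + 8)² = 14² = 196)
d(y, o) = 196
d(27 - 1*129, -446) - (296 + W(13)*12) = 196 - (296 - 13*12) = 196 - (296 - 156) = 196 - 1*140 = 196 - 140 = 56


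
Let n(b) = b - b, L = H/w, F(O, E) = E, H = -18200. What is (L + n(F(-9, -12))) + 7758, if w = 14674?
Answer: 56911346/7337 ≈ 7756.8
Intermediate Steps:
L = -9100/7337 (L = -18200/14674 = -18200*1/14674 = -9100/7337 ≈ -1.2403)
n(b) = 0
(L + n(F(-9, -12))) + 7758 = (-9100/7337 + 0) + 7758 = -9100/7337 + 7758 = 56911346/7337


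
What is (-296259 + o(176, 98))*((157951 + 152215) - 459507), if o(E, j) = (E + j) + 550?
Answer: 44120558335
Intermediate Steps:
o(E, j) = 550 + E + j
(-296259 + o(176, 98))*((157951 + 152215) - 459507) = (-296259 + (550 + 176 + 98))*((157951 + 152215) - 459507) = (-296259 + 824)*(310166 - 459507) = -295435*(-149341) = 44120558335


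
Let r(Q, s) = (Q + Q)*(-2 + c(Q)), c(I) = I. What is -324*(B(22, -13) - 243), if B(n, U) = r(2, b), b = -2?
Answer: 78732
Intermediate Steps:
r(Q, s) = 2*Q*(-2 + Q) (r(Q, s) = (Q + Q)*(-2 + Q) = (2*Q)*(-2 + Q) = 2*Q*(-2 + Q))
B(n, U) = 0 (B(n, U) = 2*2*(-2 + 2) = 2*2*0 = 0)
-324*(B(22, -13) - 243) = -324*(0 - 243) = -324*(-243) = 78732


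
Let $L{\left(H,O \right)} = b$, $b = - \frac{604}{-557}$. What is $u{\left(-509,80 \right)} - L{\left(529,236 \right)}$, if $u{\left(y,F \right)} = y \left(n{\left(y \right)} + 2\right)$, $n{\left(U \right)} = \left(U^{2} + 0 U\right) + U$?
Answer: $- \frac{73309091066}{557} \approx -1.3161 \cdot 10^{8}$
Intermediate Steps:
$n{\left(U \right)} = U + U^{2}$ ($n{\left(U \right)} = \left(U^{2} + 0\right) + U = U^{2} + U = U + U^{2}$)
$b = \frac{604}{557}$ ($b = \left(-604\right) \left(- \frac{1}{557}\right) = \frac{604}{557} \approx 1.0844$)
$L{\left(H,O \right)} = \frac{604}{557}$
$u{\left(y,F \right)} = y \left(2 + y \left(1 + y\right)\right)$ ($u{\left(y,F \right)} = y \left(y \left(1 + y\right) + 2\right) = y \left(2 + y \left(1 + y\right)\right)$)
$u{\left(-509,80 \right)} - L{\left(529,236 \right)} = - 509 \left(2 - 509 \left(1 - 509\right)\right) - \frac{604}{557} = - 509 \left(2 - -258572\right) - \frac{604}{557} = - 509 \left(2 + 258572\right) - \frac{604}{557} = \left(-509\right) 258574 - \frac{604}{557} = -131614166 - \frac{604}{557} = - \frac{73309091066}{557}$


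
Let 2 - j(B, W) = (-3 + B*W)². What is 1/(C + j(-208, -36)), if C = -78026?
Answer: -1/56103249 ≈ -1.7824e-8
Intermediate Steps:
j(B, W) = 2 - (-3 + B*W)²
1/(C + j(-208, -36)) = 1/(-78026 + (2 - (-3 - 208*(-36))²)) = 1/(-78026 + (2 - (-3 + 7488)²)) = 1/(-78026 + (2 - 1*7485²)) = 1/(-78026 + (2 - 1*56025225)) = 1/(-78026 + (2 - 56025225)) = 1/(-78026 - 56025223) = 1/(-56103249) = -1/56103249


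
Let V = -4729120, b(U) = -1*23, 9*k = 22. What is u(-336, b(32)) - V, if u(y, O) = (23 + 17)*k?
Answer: 42562960/9 ≈ 4.7292e+6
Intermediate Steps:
k = 22/9 (k = (1/9)*22 = 22/9 ≈ 2.4444)
b(U) = -23
u(y, O) = 880/9 (u(y, O) = (23 + 17)*(22/9) = 40*(22/9) = 880/9)
u(-336, b(32)) - V = 880/9 - 1*(-4729120) = 880/9 + 4729120 = 42562960/9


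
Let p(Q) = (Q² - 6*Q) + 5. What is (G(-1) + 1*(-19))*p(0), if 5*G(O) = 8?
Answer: -87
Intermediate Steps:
G(O) = 8/5 (G(O) = (⅕)*8 = 8/5)
p(Q) = 5 + Q² - 6*Q
(G(-1) + 1*(-19))*p(0) = (8/5 + 1*(-19))*(5 + 0² - 6*0) = (8/5 - 19)*(5 + 0 + 0) = -87/5*5 = -87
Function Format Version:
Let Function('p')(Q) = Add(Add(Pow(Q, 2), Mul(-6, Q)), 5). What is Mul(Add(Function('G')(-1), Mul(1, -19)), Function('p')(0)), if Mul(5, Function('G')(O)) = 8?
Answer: -87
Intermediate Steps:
Function('G')(O) = Rational(8, 5) (Function('G')(O) = Mul(Rational(1, 5), 8) = Rational(8, 5))
Function('p')(Q) = Add(5, Pow(Q, 2), Mul(-6, Q))
Mul(Add(Function('G')(-1), Mul(1, -19)), Function('p')(0)) = Mul(Add(Rational(8, 5), Mul(1, -19)), Add(5, Pow(0, 2), Mul(-6, 0))) = Mul(Add(Rational(8, 5), -19), Add(5, 0, 0)) = Mul(Rational(-87, 5), 5) = -87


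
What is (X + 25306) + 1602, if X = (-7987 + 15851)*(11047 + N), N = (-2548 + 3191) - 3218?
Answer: 66650716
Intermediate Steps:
N = -2575 (N = 643 - 3218 = -2575)
X = 66623808 (X = (-7987 + 15851)*(11047 - 2575) = 7864*8472 = 66623808)
(X + 25306) + 1602 = (66623808 + 25306) + 1602 = 66649114 + 1602 = 66650716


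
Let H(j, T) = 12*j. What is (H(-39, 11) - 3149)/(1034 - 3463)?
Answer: 3617/2429 ≈ 1.4891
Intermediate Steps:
(H(-39, 11) - 3149)/(1034 - 3463) = (12*(-39) - 3149)/(1034 - 3463) = (-468 - 3149)/(-2429) = -3617*(-1/2429) = 3617/2429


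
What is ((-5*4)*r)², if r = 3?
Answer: 3600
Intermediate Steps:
((-5*4)*r)² = (-5*4*3)² = (-20*3)² = (-60)² = 3600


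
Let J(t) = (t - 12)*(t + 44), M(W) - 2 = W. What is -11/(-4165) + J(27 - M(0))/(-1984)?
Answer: -3714181/8263360 ≈ -0.44948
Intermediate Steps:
M(W) = 2 + W
J(t) = (-12 + t)*(44 + t)
-11/(-4165) + J(27 - M(0))/(-1984) = -11/(-4165) + (-528 + (27 - (2 + 0))**2 + 32*(27 - (2 + 0)))/(-1984) = -11*(-1/4165) + (-528 + (27 - 1*2)**2 + 32*(27 - 1*2))*(-1/1984) = 11/4165 + (-528 + (27 - 2)**2 + 32*(27 - 2))*(-1/1984) = 11/4165 + (-528 + 25**2 + 32*25)*(-1/1984) = 11/4165 + (-528 + 625 + 800)*(-1/1984) = 11/4165 + 897*(-1/1984) = 11/4165 - 897/1984 = -3714181/8263360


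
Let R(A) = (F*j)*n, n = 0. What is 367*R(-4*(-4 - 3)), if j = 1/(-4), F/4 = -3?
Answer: 0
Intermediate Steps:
F = -12 (F = 4*(-3) = -12)
j = -¼ (j = 1*(-¼) = -¼ ≈ -0.25000)
R(A) = 0 (R(A) = -12*(-¼)*0 = 3*0 = 0)
367*R(-4*(-4 - 3)) = 367*0 = 0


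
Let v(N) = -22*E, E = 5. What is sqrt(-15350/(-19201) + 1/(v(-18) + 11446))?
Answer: sqrt(56034193546786)/8371636 ≈ 0.89416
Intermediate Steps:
v(N) = -110 (v(N) = -22*5 = -110)
sqrt(-15350/(-19201) + 1/(v(-18) + 11446)) = sqrt(-15350/(-19201) + 1/(-110 + 11446)) = sqrt(-15350*(-1/19201) + 1/11336) = sqrt(15350/19201 + 1/11336) = sqrt(13386677/16743272) = sqrt(56034193546786)/8371636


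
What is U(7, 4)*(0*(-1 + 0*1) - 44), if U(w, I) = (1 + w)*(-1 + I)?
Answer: -1056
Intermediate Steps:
U(7, 4)*(0*(-1 + 0*1) - 44) = (-1 + 4 - 1*7 + 4*7)*(0*(-1 + 0*1) - 44) = (-1 + 4 - 7 + 28)*(0*(-1 + 0) - 44) = 24*(0*(-1) - 44) = 24*(0 - 44) = 24*(-44) = -1056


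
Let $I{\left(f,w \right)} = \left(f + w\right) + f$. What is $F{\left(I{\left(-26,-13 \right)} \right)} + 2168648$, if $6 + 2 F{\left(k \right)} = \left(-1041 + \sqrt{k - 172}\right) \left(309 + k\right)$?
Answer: $2041643 + 122 i \sqrt{237} \approx 2.0416 \cdot 10^{6} + 1878.2 i$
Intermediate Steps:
$I{\left(f,w \right)} = w + 2 f$
$F{\left(k \right)} = -3 + \frac{\left(-1041 + \sqrt{-172 + k}\right) \left(309 + k\right)}{2}$ ($F{\left(k \right)} = -3 + \frac{\left(-1041 + \sqrt{k - 172}\right) \left(309 + k\right)}{2} = -3 + \frac{\left(-1041 + \sqrt{-172 + k}\right) \left(309 + k\right)}{2}$)
$F{\left(I{\left(-26,-13 \right)} \right)} + 2168648 = \left(- \frac{321675}{2} - \frac{1041 \left(-13 + 2 \left(-26\right)\right)}{2} + \frac{309 \sqrt{-172 + \left(-13 + 2 \left(-26\right)\right)}}{2} + \frac{\left(-13 + 2 \left(-26\right)\right) \sqrt{-172 + \left(-13 + 2 \left(-26\right)\right)}}{2}\right) + 2168648 = \left(- \frac{321675}{2} - \frac{1041 \left(-13 - 52\right)}{2} + \frac{309 \sqrt{-172 - 65}}{2} + \frac{\left(-13 - 52\right) \sqrt{-172 - 65}}{2}\right) + 2168648 = \left(- \frac{321675}{2} - - \frac{67665}{2} + \frac{309 \sqrt{-172 - 65}}{2} + \frac{1}{2} \left(-65\right) \sqrt{-172 - 65}\right) + 2168648 = \left(- \frac{321675}{2} + \frac{67665}{2} + \frac{309 \sqrt{-237}}{2} + \frac{1}{2} \left(-65\right) \sqrt{-237}\right) + 2168648 = \left(- \frac{321675}{2} + \frac{67665}{2} + \frac{309 i \sqrt{237}}{2} + \frac{1}{2} \left(-65\right) i \sqrt{237}\right) + 2168648 = \left(- \frac{321675}{2} + \frac{67665}{2} + \frac{309 i \sqrt{237}}{2} - \frac{65 i \sqrt{237}}{2}\right) + 2168648 = \left(-127005 + 122 i \sqrt{237}\right) + 2168648 = 2041643 + 122 i \sqrt{237}$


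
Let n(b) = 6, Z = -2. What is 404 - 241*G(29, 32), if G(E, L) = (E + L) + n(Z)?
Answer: -15743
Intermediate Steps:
G(E, L) = 6 + E + L (G(E, L) = (E + L) + 6 = 6 + E + L)
404 - 241*G(29, 32) = 404 - 241*(6 + 29 + 32) = 404 - 241*67 = 404 - 16147 = -15743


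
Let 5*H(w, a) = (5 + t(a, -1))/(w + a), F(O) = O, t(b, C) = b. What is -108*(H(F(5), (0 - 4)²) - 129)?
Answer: 69552/5 ≈ 13910.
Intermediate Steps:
H(w, a) = (5 + a)/(5*(a + w)) (H(w, a) = ((5 + a)/(w + a))/5 = ((5 + a)/(a + w))/5 = (5 + a)/(5*(a + w)))
-108*(H(F(5), (0 - 4)²) - 129) = -108*((1 + (0 - 4)²/5)/((0 - 4)² + 5) - 129) = -108*((1 + (⅕)*(-4)²)/((-4)² + 5) - 129) = -108*((1 + (⅕)*16)/(16 + 5) - 129) = -108*((1 + 16/5)/21 - 129) = -108*((1/21)*(21/5) - 129) = -108*(⅕ - 129) = -108*(-644/5) = 69552/5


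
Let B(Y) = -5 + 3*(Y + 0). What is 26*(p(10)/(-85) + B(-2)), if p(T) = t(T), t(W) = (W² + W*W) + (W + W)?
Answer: -6006/17 ≈ -353.29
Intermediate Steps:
B(Y) = -5 + 3*Y
t(W) = 2*W + 2*W² (t(W) = (W² + W²) + 2*W = 2*W² + 2*W = 2*W + 2*W²)
p(T) = 2*T*(1 + T)
26*(p(10)/(-85) + B(-2)) = 26*((2*10*(1 + 10))/(-85) + (-5 + 3*(-2))) = 26*((2*10*11)*(-1/85) + (-5 - 6)) = 26*(220*(-1/85) - 11) = 26*(-44/17 - 11) = 26*(-231/17) = -6006/17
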